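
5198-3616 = 1582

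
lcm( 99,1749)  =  5247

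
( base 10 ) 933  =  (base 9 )1246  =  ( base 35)QN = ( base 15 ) 423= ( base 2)1110100101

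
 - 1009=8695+- 9704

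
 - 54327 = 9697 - 64024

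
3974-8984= - 5010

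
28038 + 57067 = 85105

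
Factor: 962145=3^3 * 5^1*7127^1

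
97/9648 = 97/9648 = 0.01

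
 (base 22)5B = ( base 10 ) 121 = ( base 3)11111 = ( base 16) 79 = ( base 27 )4d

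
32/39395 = 32/39395 = 0.00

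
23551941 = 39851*591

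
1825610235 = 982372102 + 843238133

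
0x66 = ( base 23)4A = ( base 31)39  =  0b1100110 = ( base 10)102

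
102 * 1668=170136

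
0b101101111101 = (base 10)2941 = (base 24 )52D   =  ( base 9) 4027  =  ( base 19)82f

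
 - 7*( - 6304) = 44128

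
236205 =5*47241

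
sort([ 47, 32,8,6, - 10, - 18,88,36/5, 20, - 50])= [ -50, - 18, - 10,6, 36/5,8,20, 32,47, 88 ]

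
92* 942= 86664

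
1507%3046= 1507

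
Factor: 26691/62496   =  2^(-5 ) * 3^( - 1) * 41^1 = 41/96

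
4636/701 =4636/701= 6.61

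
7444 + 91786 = 99230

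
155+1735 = 1890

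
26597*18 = 478746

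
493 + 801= 1294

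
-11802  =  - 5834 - 5968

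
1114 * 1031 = 1148534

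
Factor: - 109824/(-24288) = 2^3*13^1*  23^( - 1 )= 104/23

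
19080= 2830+16250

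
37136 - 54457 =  - 17321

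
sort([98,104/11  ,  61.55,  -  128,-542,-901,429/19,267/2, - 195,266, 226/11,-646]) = [-901 ,  -  646, - 542, - 195, - 128,104/11,226/11,429/19,  61.55, 98, 267/2,266] 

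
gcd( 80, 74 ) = 2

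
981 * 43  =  42183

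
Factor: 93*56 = 2^3 * 3^1*7^1 * 31^1 = 5208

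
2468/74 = 1234/37=33.35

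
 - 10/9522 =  - 1 + 4756/4761= -0.00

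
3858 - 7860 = - 4002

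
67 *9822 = 658074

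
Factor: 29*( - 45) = -3^2*5^1*29^1 = - 1305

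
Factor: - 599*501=-300099 = -3^1*167^1*599^1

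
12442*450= 5598900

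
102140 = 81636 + 20504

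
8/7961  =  8/7961 =0.00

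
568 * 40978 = 23275504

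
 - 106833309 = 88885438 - 195718747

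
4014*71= 284994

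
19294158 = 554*34827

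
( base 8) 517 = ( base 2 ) 101001111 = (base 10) 335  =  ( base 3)110102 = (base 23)ed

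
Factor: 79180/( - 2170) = - 7918/217 = - 2^1*7^(- 1)*31^( - 1)*37^1*107^1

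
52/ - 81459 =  - 52/81459 = - 0.00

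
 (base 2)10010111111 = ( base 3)1200000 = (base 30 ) 1AF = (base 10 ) 1215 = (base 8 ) 2277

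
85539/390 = 28513/130= 219.33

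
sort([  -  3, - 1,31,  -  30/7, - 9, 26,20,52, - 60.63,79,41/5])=[  -  60.63, - 9,-30/7, -3,-1,41/5,20,26, 31,  52,79]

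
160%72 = 16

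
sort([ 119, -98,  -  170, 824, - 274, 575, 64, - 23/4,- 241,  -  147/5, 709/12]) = [  -  274 ,  -  241, - 170, - 98, - 147/5,-23/4, 709/12,  64,119 , 575,824 ] 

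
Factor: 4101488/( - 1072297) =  -2^4 * 17^2*37^(- 1)* 73^(  -  1)*397^( - 1)*  887^1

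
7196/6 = 3598/3 = 1199.33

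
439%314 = 125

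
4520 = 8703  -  4183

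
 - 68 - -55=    - 13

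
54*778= 42012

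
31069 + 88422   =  119491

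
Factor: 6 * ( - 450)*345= - 931500=- 2^2*3^4*5^3*23^1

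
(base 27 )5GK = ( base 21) 962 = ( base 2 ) 1000000000001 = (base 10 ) 4097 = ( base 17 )E30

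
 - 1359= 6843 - 8202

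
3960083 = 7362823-3402740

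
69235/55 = 13847/11 = 1258.82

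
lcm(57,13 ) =741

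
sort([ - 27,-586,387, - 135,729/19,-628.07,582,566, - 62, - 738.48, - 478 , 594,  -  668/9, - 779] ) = [ - 779, - 738.48, - 628.07, - 586, - 478,-135,  -  668/9, - 62, - 27,729/19,  387,566, 582 , 594]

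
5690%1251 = 686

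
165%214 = 165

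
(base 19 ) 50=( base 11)87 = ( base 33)2T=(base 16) 5F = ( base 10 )95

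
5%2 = 1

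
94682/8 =11835+1/4  =  11835.25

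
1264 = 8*158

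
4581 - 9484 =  - 4903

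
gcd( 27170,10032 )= 418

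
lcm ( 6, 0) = 0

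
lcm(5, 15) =15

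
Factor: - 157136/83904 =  - 427/228 = - 2^( - 2) * 3^ ( - 1 )*7^1*19^( - 1)*61^1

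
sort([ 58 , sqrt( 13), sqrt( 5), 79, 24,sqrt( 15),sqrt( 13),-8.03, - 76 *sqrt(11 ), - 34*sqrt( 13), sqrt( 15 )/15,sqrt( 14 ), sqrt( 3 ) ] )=[ - 76*sqrt( 11), - 34*sqrt( 13 ), - 8.03,sqrt(15) /15,sqrt( 3) , sqrt( 5),sqrt( 13 ),sqrt ( 13),  sqrt( 14), sqrt( 15 ),24,58, 79] 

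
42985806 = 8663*4962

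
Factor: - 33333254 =-2^1*3079^1 * 5413^1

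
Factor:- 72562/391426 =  - 71/383= -  71^1*383^ ( - 1)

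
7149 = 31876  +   - 24727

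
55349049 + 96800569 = 152149618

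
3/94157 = 3/94157 = 0.00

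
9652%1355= 167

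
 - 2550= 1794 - 4344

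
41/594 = 41/594 = 0.07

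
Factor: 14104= 2^3*41^1*43^1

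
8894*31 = 275714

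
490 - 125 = 365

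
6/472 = 3/236 = 0.01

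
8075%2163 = 1586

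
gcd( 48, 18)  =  6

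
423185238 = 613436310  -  190251072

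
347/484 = 347/484 = 0.72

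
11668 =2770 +8898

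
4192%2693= 1499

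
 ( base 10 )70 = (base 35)20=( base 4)1012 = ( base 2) 1000110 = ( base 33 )24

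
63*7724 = 486612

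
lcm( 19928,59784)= 59784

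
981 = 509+472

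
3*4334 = 13002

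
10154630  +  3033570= 13188200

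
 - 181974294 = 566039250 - 748013544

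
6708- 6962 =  -254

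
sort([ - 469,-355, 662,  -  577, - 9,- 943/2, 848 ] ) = [ - 577, - 943/2,  -  469, - 355, - 9 , 662, 848]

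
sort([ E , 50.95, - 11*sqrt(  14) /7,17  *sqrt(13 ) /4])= [ - 11 * sqrt( 14) /7,E,17 * sqrt( 13 ) /4,50.95]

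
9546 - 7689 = 1857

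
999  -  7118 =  - 6119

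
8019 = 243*33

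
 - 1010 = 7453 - 8463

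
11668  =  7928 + 3740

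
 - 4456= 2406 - 6862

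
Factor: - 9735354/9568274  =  -4867677/4784137  =  - 3^2*31^( - 1) * 37^( - 1)*43^(-1)*59^1*89^1* 97^( - 1)*103^1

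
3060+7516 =10576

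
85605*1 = 85605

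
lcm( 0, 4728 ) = 0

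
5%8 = 5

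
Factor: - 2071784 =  - 2^3*11^1*13^1  *1811^1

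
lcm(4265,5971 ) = 29855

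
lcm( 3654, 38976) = 116928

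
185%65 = 55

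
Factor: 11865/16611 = 5/7 = 5^1 * 7^( - 1 ) 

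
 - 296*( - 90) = 26640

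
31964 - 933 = 31031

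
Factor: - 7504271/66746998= - 2^ (- 1 )*17^( - 1)*41^1 * 103^1*1289^ ( - 1 )*1523^( - 1)*1777^1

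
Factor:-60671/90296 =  - 2^(-3)*13^2*359^1*11287^( -1) 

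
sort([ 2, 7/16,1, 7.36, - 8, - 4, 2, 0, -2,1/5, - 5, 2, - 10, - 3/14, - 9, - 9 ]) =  [ - 10, - 9,- 9, - 8 , - 5, - 4, - 2, - 3/14 , 0,1/5, 7/16,  1 , 2,  2 , 2,7.36]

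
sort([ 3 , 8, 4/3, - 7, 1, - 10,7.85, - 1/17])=[ - 10, - 7,  -  1/17, 1,  4/3,3, 7.85,8 ]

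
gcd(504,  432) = 72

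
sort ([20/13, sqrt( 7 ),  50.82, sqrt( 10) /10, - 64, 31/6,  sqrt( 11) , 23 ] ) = [-64,sqrt( 10)/10, 20/13, sqrt( 7 ),sqrt( 11 ),31/6,23, 50.82] 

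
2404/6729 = 2404/6729 = 0.36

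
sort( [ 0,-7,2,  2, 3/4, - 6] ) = [ - 7 , - 6,  0, 3/4, 2,2 ]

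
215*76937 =16541455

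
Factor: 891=3^4 * 11^1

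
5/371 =5/371 = 0.01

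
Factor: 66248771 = 7109^1*9319^1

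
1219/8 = 152 + 3/8= 152.38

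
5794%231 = 19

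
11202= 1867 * 6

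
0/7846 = 0=0.00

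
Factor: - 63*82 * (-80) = 2^5*3^2*5^1*7^1*41^1 = 413280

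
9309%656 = 125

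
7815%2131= 1422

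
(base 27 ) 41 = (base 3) 11001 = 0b1101101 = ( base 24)4D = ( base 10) 109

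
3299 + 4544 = 7843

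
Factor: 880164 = 2^2*3^2 *23^1*1063^1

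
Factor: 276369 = 3^1*17^1*5419^1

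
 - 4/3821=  - 1 + 3817/3821  =  -0.00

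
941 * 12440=11706040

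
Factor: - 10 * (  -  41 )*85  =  34850 = 2^1* 5^2*17^1*41^1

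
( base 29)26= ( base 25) 2e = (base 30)24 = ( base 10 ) 64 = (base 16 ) 40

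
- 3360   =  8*( - 420 )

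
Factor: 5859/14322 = 9/22 = 2^(-1 )*3^2*11^( - 1 )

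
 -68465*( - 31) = 2122415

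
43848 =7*6264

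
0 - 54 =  - 54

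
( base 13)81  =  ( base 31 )3c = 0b1101001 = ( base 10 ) 105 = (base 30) 3F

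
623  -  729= - 106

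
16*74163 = 1186608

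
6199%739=287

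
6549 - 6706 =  - 157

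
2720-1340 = 1380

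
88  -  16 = 72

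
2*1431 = 2862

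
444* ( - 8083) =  - 3588852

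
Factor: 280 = 2^3 * 5^1 * 7^1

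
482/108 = 4 + 25/54 = 4.46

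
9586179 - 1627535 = 7958644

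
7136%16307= 7136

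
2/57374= 1/28687 = 0.00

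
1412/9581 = 1412/9581 =0.15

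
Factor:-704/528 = - 2^2 * 3^( - 1) = - 4/3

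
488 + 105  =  593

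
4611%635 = 166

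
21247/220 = 21247/220 = 96.58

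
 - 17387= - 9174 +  - 8213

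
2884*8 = 23072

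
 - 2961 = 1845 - 4806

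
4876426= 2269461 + 2606965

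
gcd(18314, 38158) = 2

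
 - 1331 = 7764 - 9095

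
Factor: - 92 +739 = 647 = 647^1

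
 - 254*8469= - 2151126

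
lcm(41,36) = 1476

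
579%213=153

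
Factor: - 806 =- 2^1*13^1*31^1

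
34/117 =34/117  =  0.29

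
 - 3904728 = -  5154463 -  - 1249735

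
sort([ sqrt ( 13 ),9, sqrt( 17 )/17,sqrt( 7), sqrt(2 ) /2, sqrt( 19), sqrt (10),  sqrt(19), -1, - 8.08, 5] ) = [ - 8.08, - 1, sqrt( 17)/17,sqrt( 2)/2, sqrt(7 ), sqrt(10) , sqrt( 13),sqrt(19), sqrt(19 ), 5,9 ] 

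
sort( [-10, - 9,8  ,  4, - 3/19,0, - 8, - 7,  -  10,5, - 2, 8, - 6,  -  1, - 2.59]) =[ - 10, - 10,-9, - 8, - 7,-6, - 2.59, - 2,-1, - 3/19 , 0, 4, 5,8,  8] 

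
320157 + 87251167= 87571324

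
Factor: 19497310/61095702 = 3^( - 1 )*5^1*7^1*71^1 * 3923^1 * 10182617^( - 1 ) = 9748655/30547851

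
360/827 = 360/827 = 0.44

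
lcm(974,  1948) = 1948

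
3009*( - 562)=- 1691058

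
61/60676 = 61/60676 = 0.00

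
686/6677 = 686/6677=0.10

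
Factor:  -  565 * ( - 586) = 2^1 * 5^1* 113^1*293^1= 331090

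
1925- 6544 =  - 4619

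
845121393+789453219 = 1634574612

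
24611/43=24611/43 = 572.35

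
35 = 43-8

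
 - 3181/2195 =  - 2 + 1209/2195 = - 1.45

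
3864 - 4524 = - 660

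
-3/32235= - 1+10744/10745 = - 0.00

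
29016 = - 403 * ( -72) 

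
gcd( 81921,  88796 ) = 1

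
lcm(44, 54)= 1188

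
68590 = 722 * 95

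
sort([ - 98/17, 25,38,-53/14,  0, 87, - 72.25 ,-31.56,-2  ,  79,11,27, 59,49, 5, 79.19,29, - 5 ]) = [ -72.25,-31.56,  -  98/17, - 5, - 53/14,- 2,0,  5,11,25,  27,29 , 38,49,  59, 79,79.19,87]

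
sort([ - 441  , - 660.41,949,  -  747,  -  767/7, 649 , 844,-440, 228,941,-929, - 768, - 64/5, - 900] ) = [  -  929 , - 900 ,-768, - 747, - 660.41,  -  441, - 440,- 767/7, -64/5  ,  228,649,  844, 941,  949]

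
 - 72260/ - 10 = 7226 + 0/1 = 7226.00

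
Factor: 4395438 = 2^1*3^3*23^1*3539^1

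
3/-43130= - 1 + 43127/43130=- 0.00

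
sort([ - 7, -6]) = [ - 7,-6 ] 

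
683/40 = 683/40 = 17.07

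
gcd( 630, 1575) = 315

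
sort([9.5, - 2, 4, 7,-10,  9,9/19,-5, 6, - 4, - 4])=[  -  10,  -  5,-4, - 4, - 2,  9/19 , 4, 6, 7,  9, 9.5]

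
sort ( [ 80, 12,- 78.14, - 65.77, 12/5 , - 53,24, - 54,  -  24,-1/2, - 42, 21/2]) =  [-78.14, -65.77, - 54, -53,  -  42,-24, - 1/2, 12/5 , 21/2,12,24, 80 ]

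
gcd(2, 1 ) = 1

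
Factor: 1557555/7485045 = 103837/499003 = 29^( - 1) *17207^ ( -1 ) * 103837^1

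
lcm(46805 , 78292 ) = 4306060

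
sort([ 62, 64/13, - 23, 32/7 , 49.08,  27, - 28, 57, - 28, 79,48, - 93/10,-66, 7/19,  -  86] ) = [  -  86, - 66, - 28,  -  28,  -  23, - 93/10,7/19, 32/7, 64/13, 27,48,  49.08,57,  62, 79]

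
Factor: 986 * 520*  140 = 71780800 = 2^6*5^2*7^1*13^1*17^1*29^1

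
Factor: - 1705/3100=-2^( - 2 )*5^(-1 )*11^1 =-11/20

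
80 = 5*16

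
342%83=10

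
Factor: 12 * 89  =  2^2 * 3^1*89^1= 1068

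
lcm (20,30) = 60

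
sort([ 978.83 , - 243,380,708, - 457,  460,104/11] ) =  [ - 457, - 243, 104/11 , 380, 460,  708, 978.83]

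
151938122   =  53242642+98695480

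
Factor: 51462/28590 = 3^2*5^( - 1) = 9/5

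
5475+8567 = 14042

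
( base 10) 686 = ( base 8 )1256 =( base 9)842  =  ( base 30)mq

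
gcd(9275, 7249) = 1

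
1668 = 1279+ 389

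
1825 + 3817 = 5642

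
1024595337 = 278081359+746513978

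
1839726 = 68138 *27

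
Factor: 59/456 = 2^( - 3) * 3^( - 1)*19^ ( - 1 ) * 59^1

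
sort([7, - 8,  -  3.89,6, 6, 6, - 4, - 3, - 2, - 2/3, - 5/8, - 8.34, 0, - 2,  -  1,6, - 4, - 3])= [ - 8.34, - 8,-4, - 4, - 3.89, - 3, - 3, - 2, - 2, - 1, - 2/3, - 5/8,  0, 6,6, 6, 6, 7] 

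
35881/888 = 35881/888 = 40.41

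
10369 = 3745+6624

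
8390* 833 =6988870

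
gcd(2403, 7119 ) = 9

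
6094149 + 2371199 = 8465348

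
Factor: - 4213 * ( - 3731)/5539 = 15718703/5539 =7^1* 11^1*13^1*29^ (- 1)*41^1*191^( - 1)*383^1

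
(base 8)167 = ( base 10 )119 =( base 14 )87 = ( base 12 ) 9b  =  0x77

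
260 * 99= 25740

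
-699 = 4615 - 5314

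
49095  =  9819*5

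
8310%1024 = 118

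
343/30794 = 343/30794 = 0.01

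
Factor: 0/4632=0 = 0^1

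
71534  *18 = 1287612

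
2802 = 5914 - 3112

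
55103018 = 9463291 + 45639727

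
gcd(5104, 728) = 8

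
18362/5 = 18362/5  =  3672.40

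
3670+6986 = 10656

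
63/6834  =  21/2278 = 0.01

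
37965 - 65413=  - 27448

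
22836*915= 20894940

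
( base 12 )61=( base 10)73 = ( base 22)37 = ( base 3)2201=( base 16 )49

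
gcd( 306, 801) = 9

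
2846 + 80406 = 83252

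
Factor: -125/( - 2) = 2^( - 1 ) * 5^3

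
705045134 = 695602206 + 9442928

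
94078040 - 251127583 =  - 157049543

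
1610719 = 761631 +849088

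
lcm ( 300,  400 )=1200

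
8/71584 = 1/8948 = 0.00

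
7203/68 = 7203/68 = 105.93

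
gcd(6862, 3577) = 73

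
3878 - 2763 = 1115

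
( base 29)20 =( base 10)58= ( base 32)1Q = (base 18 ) 34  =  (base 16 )3A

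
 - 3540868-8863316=-12404184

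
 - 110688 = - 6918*16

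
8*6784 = 54272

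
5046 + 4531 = 9577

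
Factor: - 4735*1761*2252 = -18777930420 = - 2^2*3^1*5^1 * 563^1*587^1*947^1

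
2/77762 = 1/38881 = 0.00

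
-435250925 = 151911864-587162789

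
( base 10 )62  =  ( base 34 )1S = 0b111110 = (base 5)222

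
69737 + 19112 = 88849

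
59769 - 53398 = 6371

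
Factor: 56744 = 2^3*41^1*173^1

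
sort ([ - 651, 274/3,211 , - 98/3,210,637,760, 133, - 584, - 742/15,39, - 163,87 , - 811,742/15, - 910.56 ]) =[- 910.56, - 811,-651, - 584, - 163,  -  742/15, - 98/3, 39,742/15, 87,274/3,133, 210,211,637,760]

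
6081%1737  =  870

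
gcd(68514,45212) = 2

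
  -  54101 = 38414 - 92515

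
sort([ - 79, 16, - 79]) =[ - 79,- 79, 16]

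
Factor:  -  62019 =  - 3^3 * 2297^1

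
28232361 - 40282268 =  - 12049907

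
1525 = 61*25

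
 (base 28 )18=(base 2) 100100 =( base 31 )15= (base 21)1F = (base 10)36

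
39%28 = 11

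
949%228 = 37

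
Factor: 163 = 163^1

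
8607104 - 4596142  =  4010962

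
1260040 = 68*18530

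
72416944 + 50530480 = 122947424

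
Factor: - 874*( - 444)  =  2^3*3^1 * 19^1*23^1*37^1 = 388056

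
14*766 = 10724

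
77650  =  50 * 1553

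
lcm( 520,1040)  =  1040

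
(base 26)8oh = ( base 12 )3601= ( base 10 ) 6049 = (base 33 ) 5ia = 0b1011110100001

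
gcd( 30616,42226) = 86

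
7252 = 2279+4973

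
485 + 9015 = 9500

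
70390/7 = 10055 + 5/7 = 10055.71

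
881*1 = 881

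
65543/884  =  74 + 127/884  =  74.14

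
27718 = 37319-9601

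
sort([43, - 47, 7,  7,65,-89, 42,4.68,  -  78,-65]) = [ - 89,  -  78, - 65, - 47, 4.68 , 7,  7, 42,  43, 65 ] 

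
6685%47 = 11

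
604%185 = 49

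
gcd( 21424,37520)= 16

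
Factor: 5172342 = 2^1*3^1*7^2*73^1 *241^1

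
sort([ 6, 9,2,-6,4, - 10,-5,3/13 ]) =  [ - 10, -6, -5,3/13,2,4,6, 9]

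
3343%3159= 184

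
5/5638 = 5/5638 = 0.00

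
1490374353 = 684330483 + 806043870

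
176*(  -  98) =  - 17248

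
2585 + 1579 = 4164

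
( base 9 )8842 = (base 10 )6518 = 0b1100101110110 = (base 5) 202033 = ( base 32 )6bm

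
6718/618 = 3359/309  =  10.87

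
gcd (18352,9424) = 496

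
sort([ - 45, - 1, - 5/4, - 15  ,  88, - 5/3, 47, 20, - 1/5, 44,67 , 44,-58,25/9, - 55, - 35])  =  [ - 58,-55, - 45, - 35,-15, - 5/3, - 5/4, - 1, - 1/5, 25/9, 20, 44, 44, 47,  67 , 88]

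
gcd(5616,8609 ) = 1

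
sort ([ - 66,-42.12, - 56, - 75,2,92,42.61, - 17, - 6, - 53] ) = [-75 , - 66, - 56  ,  -  53, - 42.12,-17, - 6, 2,42.61, 92 ] 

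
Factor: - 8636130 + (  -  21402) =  - 2^2*3^2 *13^2*1423^1=- 8657532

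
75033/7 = 10719=10719.00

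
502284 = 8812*57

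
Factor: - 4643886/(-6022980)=2^( - 1)*3^(-1)*5^( - 1 )*13^1*29^1*2053^1*33461^( - 1) = 773981/1003830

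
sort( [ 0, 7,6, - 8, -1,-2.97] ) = [-8, - 2.97, - 1, 0,6, 7] 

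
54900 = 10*5490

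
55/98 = 55/98 =0.56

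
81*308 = 24948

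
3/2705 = 3/2705=0.00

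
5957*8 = 47656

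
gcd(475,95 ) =95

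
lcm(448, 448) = 448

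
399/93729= 133/31243=0.00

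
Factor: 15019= 23^1*653^1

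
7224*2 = 14448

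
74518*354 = 26379372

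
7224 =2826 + 4398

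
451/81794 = 451/81794= 0.01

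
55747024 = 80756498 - 25009474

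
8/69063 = 8/69063 =0.00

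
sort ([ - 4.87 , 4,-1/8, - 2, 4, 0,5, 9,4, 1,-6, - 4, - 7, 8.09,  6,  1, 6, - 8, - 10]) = [ - 10,-8, -7, - 6,-4.87,-4,-2, - 1/8, 0, 1,1, 4, 4, 4,5, 6, 6, 8.09, 9] 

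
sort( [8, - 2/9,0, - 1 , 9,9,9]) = [ - 1, - 2/9,0,8,9,9, 9 ] 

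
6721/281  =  23+258/281 = 23.92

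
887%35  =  12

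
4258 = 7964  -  3706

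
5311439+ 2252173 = 7563612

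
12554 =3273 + 9281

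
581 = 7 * 83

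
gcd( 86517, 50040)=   9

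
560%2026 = 560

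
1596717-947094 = 649623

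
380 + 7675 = 8055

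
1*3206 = 3206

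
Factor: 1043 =7^1*149^1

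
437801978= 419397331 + 18404647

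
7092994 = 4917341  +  2175653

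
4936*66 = 325776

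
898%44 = 18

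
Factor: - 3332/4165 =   -  2^2 * 5^( - 1) = -  4/5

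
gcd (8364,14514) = 246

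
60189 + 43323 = 103512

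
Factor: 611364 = 2^2*3^1*13^1  *3919^1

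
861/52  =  861/52  =  16.56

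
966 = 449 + 517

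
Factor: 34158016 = 2^6*533719^1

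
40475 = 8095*5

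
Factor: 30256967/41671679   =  7^( - 1)*13^1 * 73^1 * 31883^1 * 5953097^(-1) 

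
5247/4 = 5247/4 = 1311.75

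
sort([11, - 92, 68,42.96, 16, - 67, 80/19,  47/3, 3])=[ -92, - 67, 3, 80/19, 11, 47/3,16, 42.96, 68] 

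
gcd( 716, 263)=1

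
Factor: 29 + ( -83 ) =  - 2^1*3^3 = - 54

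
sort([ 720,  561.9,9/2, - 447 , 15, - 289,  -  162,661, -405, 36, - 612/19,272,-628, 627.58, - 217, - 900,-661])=[-900, - 661, - 628, - 447, - 405, - 289, - 217, - 162, -612/19,9/2 , 15,36 , 272,561.9,627.58,  661, 720 ]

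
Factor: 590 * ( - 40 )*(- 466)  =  2^5*5^2*59^1 * 233^1  =  10997600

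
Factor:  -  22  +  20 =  - 2 = - 2^1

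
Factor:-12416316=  - 2^2*3^1*11^1*94063^1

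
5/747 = 5/747 = 0.01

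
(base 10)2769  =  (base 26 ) 42D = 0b101011010001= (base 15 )c49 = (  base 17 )99f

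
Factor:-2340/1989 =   -  2^2*5^1 * 17^(-1) = -20/17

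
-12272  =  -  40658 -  - 28386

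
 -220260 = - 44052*5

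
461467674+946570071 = 1408037745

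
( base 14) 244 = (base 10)452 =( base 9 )552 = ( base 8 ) 704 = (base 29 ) FH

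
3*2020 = 6060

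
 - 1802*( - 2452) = 4418504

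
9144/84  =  108 + 6/7 = 108.86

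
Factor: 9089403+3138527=12227930 = 2^1*5^1*11^1*13^1*17^1*503^1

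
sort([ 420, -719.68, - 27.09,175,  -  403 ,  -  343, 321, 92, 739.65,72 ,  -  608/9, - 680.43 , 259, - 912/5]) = [  -  719.68,-680.43, - 403, - 343 ,- 912/5,-608/9, - 27.09,  72,92, 175,259,321,  420,  739.65] 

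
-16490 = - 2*8245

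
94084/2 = 47042=47042.00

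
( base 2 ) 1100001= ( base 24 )41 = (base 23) 45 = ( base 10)97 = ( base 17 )5c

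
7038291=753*9347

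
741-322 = 419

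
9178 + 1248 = 10426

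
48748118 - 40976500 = 7771618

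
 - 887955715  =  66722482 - 954678197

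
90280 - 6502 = 83778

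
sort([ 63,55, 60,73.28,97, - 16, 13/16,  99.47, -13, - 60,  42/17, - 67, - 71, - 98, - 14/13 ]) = [ - 98, - 71,-67, - 60,  -  16, -13 ,-14/13,13/16 , 42/17, 55,60,63,73.28, 97, 99.47]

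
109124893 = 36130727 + 72994166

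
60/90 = 2/3 = 0.67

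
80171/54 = 1484+35/54=1484.65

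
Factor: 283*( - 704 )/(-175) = 199232/175 = 2^6*5^(  -  2)*7^( - 1 )*11^1*283^1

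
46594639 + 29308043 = 75902682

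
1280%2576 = 1280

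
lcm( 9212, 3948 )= 27636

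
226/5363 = 226/5363 = 0.04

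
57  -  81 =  - 24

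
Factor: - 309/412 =  -  2^( - 2)*3^1  =  - 3/4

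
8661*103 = 892083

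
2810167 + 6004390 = 8814557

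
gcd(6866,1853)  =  1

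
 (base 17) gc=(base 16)11c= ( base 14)164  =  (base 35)84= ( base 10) 284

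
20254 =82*247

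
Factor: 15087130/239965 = 3017426/47993 = 2^1*11^( - 1)*61^1*4363^(-1)*24733^1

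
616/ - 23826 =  - 28/1083 =- 0.03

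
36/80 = 9/20  =  0.45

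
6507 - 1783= 4724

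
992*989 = 981088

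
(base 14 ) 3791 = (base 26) EA7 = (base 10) 9731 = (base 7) 40241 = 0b10011000000011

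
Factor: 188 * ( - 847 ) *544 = -2^7*7^1*11^2* 17^1 * 47^1  =  - 86624384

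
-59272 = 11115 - 70387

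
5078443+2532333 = 7610776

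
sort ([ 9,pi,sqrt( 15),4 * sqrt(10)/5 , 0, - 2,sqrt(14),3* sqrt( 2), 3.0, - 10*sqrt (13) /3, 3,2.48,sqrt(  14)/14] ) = [ - 10*sqrt( 13)/3, - 2,0,sqrt( 14)/14, 2.48 , 4*sqrt(10)/5, 3.0, 3,pi , sqrt ( 14 ),sqrt( 15), 3 *sqrt(2 ),9 ] 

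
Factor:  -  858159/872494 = -2^ (-1)*3^2*7^( - 2)*29^(-1)*97^1*307^(- 1 )*983^1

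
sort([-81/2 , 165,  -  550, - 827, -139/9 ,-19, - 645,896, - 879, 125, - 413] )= [ - 879, - 827, - 645, - 550, - 413 , - 81/2 ,- 19,  -  139/9, 125,165, 896] 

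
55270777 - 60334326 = -5063549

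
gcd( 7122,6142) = 2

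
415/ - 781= - 1+366/781 = - 0.53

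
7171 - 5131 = 2040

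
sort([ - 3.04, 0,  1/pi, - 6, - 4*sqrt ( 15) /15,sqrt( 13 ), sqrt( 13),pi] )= [ - 6, - 3.04, - 4*sqrt( 15) /15,  0,  1/pi , pi,  sqrt( 13 ), sqrt ( 13 ) ] 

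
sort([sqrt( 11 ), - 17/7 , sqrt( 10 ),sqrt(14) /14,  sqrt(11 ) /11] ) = [ - 17/7,sqrt( 14)/14, sqrt( 11 ) /11, sqrt (10), sqrt( 11 ) ]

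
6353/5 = 1270 + 3/5 = 1270.60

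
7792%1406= 762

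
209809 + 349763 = 559572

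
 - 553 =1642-2195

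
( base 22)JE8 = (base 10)9512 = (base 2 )10010100101000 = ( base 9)14038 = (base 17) 1ff9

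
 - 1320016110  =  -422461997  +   - 897554113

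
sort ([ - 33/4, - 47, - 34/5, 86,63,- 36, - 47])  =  [ - 47, - 47, - 36  , - 33/4, - 34/5,63,86]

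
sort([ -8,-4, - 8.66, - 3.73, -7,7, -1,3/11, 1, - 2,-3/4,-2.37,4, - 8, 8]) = [ - 8.66, - 8, - 8,  -  7,-4,- 3.73, - 2.37, - 2, - 1, - 3/4, 3/11,  1,4, 7, 8 ] 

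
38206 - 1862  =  36344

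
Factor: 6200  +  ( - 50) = 2^1*3^1*5^2*41^1 =6150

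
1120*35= 39200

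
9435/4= 2358 + 3/4 = 2358.75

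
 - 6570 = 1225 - 7795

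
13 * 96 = 1248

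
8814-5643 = 3171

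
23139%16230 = 6909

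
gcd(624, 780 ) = 156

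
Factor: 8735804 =2^2*7^1*11^1*113^1 * 251^1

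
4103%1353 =44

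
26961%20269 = 6692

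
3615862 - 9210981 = -5595119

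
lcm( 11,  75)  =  825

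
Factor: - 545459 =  - 199^1*2741^1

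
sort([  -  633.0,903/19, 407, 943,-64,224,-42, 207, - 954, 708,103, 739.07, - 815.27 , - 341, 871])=[ - 954,-815.27, - 633.0, - 341, - 64, - 42, 903/19,103, 207, 224, 407, 708 , 739.07, 871,943] 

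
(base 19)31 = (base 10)58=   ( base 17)37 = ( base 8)72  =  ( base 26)26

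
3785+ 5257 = 9042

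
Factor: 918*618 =2^2*3^4* 17^1*103^1=   567324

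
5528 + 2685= 8213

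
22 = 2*11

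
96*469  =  45024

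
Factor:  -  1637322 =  - 2^1* 3^1*272887^1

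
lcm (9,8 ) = 72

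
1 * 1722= 1722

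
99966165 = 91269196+8696969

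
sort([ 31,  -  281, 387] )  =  [  -  281, 31, 387 ]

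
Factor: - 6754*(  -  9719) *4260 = 2^3*3^1*5^1  *11^1*71^1*307^1*9719^1 = 279635456760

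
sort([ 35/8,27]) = [35/8,27] 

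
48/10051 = 48/10051= 0.00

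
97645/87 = 1122 + 31/87 =1122.36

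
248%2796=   248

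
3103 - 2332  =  771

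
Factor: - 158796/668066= - 198/833 =- 2^1* 3^2*7^ ( - 2)*11^1*17^ ( - 1) 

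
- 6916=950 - 7866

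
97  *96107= 9322379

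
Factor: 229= 229^1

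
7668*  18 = 138024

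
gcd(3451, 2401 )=7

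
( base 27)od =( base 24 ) 13d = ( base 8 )1225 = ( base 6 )3021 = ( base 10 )661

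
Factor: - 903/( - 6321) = 1/7 = 7^( - 1)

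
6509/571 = 6509/571 = 11.40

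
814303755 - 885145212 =- 70841457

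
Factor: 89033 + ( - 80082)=8951^1 = 8951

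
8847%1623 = 732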